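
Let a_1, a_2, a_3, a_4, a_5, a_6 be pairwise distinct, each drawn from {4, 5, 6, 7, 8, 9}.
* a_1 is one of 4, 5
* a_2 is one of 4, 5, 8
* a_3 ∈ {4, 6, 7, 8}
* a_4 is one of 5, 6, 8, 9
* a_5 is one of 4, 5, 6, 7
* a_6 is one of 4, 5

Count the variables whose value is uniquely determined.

2

The 6 variables draw from only 6 values {4, 5, 6, 7, 8, 9}, so each is used; only a_4 can be 9, hence a_4 = 9.
a_1 and a_6 share exactly the 2 values {4, 5}; by pigeonhole those values go to them, so strike 4, 5 from a_2, a_3, a_5.
a_2's domain is down to {8}, so a_2 = 8. Remove 8 from a_3.
Determined: a_2=8, a_4=9. The other variables each still have more than one consistent value. That makes 2.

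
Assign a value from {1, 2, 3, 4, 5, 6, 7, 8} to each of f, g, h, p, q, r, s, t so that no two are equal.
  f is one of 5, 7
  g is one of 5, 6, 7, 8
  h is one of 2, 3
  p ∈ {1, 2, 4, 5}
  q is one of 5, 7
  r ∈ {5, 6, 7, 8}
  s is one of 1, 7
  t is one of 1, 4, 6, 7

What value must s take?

1

The 8 variables together cover exactly {1, 2, 3, 4, 5, 6, 7, 8} — 8 values for 8 variables — and 3 appears only in h's list, so h = 3.
The 7 still-open variables draw from only 7 values {1, 2, 4, 5, 6, 7, 8}, so each is used; only p can be 2, hence p = 2.
The 6 still-open variables draw from only 6 values {1, 4, 5, 6, 7, 8}, so each is used; only t can be 4, hence t = 4.
Among the 5 still-open variables, 1 fits only s (and all 5 values in {1, 5, 6, 7, 8} must be used), so s = 1.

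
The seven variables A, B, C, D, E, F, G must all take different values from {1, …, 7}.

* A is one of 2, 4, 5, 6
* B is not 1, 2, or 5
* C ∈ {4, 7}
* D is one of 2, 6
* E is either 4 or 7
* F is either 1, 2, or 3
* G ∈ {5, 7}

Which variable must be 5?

G

Among the 7 variables, 1 fits only F (and all 7 values in {1, 2, 3, 4, 5, 6, 7} must be used), so F = 1.
The 6 still-open variables together cover exactly {2, 3, 4, 5, 6, 7} — 6 values for 6 variables — and 3 appears only in B's list, so B = 3.
The 2 variables C and E are confined to {4, 7}, which locks those values in; drop them from A, G.
So 5 goes to G.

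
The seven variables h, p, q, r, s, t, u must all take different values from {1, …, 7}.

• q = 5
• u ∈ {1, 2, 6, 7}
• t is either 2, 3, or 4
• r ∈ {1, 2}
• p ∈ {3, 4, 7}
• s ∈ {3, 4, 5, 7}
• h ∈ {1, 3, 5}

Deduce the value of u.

6

q has just one choice, so q = 5. Strike 5 from h, s.
The 6 still-open variables draw from only 6 values {1, 2, 3, 4, 6, 7}, so each is used; only u can be 6, hence u = 6.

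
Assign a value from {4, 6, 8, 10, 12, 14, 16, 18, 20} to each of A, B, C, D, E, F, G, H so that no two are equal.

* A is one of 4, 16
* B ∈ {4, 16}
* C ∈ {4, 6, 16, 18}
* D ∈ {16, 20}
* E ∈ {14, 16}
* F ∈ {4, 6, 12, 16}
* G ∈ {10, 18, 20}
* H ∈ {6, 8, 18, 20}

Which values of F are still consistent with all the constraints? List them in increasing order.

The 2 variables A and B are confined to {4, 16}, which locks those values in; drop them from C, D, E, F.
D must be 20 (only option left). Strike 20 from G, H.
E must be 14 (only option left).
No further eliminations apply; F can still be any of 6, 12.

6, 12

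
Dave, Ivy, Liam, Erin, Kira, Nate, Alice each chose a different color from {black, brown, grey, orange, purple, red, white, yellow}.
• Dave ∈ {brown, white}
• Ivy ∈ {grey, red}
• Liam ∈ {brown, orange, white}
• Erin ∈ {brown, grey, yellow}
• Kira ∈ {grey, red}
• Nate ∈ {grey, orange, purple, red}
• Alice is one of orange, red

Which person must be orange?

Alice

The 7 variables draw from only 7 values {brown, grey, orange, purple, red, white, yellow}, so each is used; only Nate can be purple, hence Nate = purple.
Among the 6 still-open variables, yellow fits only Erin (and all 6 values in {brown, grey, orange, red, white, yellow} must be used), so Erin = yellow.
The 2 variables Ivy and Kira are confined to {grey, red}, which locks those values in; drop them from Alice.
So orange goes to Alice.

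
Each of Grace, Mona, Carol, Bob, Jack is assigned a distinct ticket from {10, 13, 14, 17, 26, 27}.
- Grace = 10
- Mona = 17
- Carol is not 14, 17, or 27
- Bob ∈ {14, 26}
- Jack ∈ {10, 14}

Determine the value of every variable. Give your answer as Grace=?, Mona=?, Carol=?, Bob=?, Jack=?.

Grace has just one choice, so Grace = 10. Strike 10 from Carol, Jack.
That leaves Mona = 17.
Jack has just one choice, so Jack = 14. Remove 14 from Bob.
Bob's domain is down to {26}, so Bob = 26. So Carol can't be 26.
Carol has just one choice, so Carol = 13.

Grace=10, Mona=17, Carol=13, Bob=26, Jack=14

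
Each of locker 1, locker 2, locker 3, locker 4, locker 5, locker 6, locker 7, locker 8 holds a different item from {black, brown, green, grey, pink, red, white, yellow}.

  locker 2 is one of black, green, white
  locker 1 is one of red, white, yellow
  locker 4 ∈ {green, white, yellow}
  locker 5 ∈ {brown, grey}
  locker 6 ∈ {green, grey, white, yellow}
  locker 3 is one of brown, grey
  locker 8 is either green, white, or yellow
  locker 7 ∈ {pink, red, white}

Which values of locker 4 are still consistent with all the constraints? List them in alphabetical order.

The 8 variables draw from only 8 values {black, brown, green, grey, pink, red, white, yellow}, so each is used; only locker 2 can be black, hence locker 2 = black.
The 7 still-open variables together cover exactly {brown, green, grey, pink, red, white, yellow} — 7 values for 7 variables — and pink appears only in locker 7's list, so locker 7 = pink.
The 6 still-open variables together cover exactly {brown, green, grey, red, white, yellow} — 6 values for 6 variables — and red appears only in locker 1's list, so locker 1 = red.
The 2 variables locker 3 and locker 5 are confined to {brown, grey}, which locks those values in; drop them from locker 6.
No further eliminations apply; locker 4 can still be any of green, white, yellow.

green, white, yellow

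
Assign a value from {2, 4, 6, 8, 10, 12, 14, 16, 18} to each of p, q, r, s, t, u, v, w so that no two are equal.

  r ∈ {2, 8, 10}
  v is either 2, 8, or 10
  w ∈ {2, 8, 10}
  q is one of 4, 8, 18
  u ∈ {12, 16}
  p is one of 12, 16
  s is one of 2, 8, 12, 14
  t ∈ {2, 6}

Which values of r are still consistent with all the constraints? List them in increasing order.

2, 8, 10

The 2 variables p and u are confined to {12, 16}, which locks those values in; drop them from s.
r, v, w share exactly the 3 values {2, 8, 10}; by pigeonhole those values go to them, so strike 2, 8, 10 from q, s, t.
s has just one choice, so s = 14.
t's domain is down to {6}, so t = 6.
No further eliminations apply; r can still be any of 2, 8, 10.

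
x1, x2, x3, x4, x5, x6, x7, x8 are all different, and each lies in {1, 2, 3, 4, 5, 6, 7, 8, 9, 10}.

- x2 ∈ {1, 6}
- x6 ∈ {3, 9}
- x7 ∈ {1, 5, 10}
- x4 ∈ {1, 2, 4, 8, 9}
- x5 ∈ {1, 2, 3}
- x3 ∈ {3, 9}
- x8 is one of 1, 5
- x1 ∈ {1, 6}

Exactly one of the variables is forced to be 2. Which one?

x5

The 2 variables x1 and x2 are confined to {1, 6}, which locks those values in; drop them from x4, x5, x7, x8.
That leaves x8 = 5. Eliminate 5 elsewhere: x7.
x7 must be 10 (only option left).
x3 and x6 share exactly the 2 values {3, 9}; by pigeonhole those values go to them, so strike 3, 9 from x4, x5.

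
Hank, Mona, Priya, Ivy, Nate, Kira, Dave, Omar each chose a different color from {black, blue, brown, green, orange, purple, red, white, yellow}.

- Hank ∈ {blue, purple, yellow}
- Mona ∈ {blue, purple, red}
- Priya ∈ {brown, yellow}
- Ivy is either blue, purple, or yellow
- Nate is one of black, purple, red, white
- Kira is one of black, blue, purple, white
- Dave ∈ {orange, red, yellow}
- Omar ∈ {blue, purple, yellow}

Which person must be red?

The 8 variables together cover exactly {black, blue, brown, orange, purple, red, white, yellow} — 8 values for 8 variables — and brown appears only in Priya's list, so Priya = brown.
The 7 still-open variables draw from only 7 values {black, blue, orange, purple, red, white, yellow}, so each is used; only Dave can be orange, hence Dave = orange.
Hank, Ivy, Omar between them cover only {blue, purple, yellow} — a naked triple. Remove those values from Mona, Nate, Kira.
So red goes to Mona.

Mona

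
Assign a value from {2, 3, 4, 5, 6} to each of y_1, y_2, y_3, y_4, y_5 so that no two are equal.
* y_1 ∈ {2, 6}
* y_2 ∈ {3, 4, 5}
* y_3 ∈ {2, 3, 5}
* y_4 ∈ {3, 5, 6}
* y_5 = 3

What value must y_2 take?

4

y_5 must be 3 (only option left). Eliminate 3 elsewhere: y_2, y_3, y_4.
Among the 4 still-open variables, 4 fits only y_2 (and all 4 values in {2, 4, 5, 6} must be used), so y_2 = 4.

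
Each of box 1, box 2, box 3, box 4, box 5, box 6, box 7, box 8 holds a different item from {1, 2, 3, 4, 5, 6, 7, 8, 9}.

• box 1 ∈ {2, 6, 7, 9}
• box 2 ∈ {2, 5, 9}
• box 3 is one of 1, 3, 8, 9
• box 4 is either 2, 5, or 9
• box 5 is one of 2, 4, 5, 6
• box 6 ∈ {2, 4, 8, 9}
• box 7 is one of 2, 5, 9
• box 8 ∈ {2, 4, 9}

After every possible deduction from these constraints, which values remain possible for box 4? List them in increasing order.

box 2, box 4, box 7 between them cover only {2, 5, 9} — a naked triple. Remove those values from box 1, box 3, box 5, box 6, box 8.
That leaves box 8 = 4. Strike 4 from box 5, box 6.
box 5's domain is down to {6}, so box 5 = 6. So box 1 can't be 6.
That leaves box 6 = 8. Remove 8 from box 3.
box 1 must be 7 (only option left).
No further eliminations apply; box 4 can still be any of 2, 5, 9.

2, 5, 9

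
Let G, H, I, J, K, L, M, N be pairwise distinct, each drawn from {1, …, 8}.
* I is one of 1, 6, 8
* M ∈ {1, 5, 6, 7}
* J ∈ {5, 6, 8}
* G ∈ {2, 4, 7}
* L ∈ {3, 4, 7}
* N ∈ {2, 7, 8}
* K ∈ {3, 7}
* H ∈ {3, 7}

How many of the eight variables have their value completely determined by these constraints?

The 2 variables H and K are confined to {3, 7}, which locks those values in; drop them from G, L, M, N.
L has just one choice, so L = 4. Eliminate 4 elsewhere: G.
G has just one choice, so G = 2. Remove 2 from N.
N has just one choice, so N = 8. Strike 8 from I, J.
Determined: G=2, L=4, N=8. The other variables each still have more than one consistent value. That makes 3.

3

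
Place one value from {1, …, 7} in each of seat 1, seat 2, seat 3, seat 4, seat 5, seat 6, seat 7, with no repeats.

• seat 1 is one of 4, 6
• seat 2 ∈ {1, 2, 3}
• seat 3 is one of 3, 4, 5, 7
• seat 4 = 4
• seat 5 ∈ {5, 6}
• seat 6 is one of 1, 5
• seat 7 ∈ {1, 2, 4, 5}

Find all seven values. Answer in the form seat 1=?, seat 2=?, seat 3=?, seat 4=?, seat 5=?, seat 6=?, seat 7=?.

seat 4 must be 4 (only option left). Remove 4 from seat 1, seat 3, seat 7.
seat 1 must be 6 (only option left). Strike 6 from seat 5.
seat 5 has just one choice, so seat 5 = 5. Remove 5 from seat 3, seat 6, seat 7.
seat 6's domain is down to {1}, so seat 6 = 1. Remove 1 from seat 2, seat 7.
seat 7 must be 2 (only option left). Strike 2 from seat 2.
seat 2 has just one choice, so seat 2 = 3. So seat 3 can't be 3.
That leaves seat 3 = 7.

seat 1=6, seat 2=3, seat 3=7, seat 4=4, seat 5=5, seat 6=1, seat 7=2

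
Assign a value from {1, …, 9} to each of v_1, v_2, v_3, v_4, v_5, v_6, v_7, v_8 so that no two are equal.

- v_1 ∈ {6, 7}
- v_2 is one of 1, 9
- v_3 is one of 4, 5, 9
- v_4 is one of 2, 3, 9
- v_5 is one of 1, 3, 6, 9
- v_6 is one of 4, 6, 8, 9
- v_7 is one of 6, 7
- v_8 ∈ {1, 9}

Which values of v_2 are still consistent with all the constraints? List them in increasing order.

v_1 and v_7 between them cover only {6, 7} — a naked pair. Remove those values from v_5, v_6.
v_2 and v_8 share exactly the 2 values {1, 9}; by pigeonhole those values go to them, so strike 1, 9 from v_3, v_4, v_5, v_6.
v_5's domain is down to {3}, so v_5 = 3. Remove 3 from v_4.
v_4 must be 2 (only option left).
No further eliminations apply; v_2 can still be any of 1, 9.

1, 9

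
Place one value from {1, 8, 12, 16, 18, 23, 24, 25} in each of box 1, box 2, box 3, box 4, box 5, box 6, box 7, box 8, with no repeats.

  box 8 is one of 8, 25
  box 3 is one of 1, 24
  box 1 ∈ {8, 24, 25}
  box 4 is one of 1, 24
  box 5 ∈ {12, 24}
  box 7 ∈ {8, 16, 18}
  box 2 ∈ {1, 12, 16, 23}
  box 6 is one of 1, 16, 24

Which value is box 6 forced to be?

The 8 variables draw from only 8 values {1, 8, 12, 16, 18, 23, 24, 25}, so each is used; only box 7 can be 18, hence box 7 = 18.
The 7 still-open variables draw from only 7 values {1, 8, 12, 16, 23, 24, 25}, so each is used; only box 2 can be 23, hence box 2 = 23.
The 6 still-open variables draw from only 6 values {1, 8, 12, 16, 24, 25}, so each is used; only box 5 can be 12, hence box 5 = 12.
Among the 5 still-open variables, 16 fits only box 6 (and all 5 values in {1, 8, 16, 24, 25} must be used), so box 6 = 16.

16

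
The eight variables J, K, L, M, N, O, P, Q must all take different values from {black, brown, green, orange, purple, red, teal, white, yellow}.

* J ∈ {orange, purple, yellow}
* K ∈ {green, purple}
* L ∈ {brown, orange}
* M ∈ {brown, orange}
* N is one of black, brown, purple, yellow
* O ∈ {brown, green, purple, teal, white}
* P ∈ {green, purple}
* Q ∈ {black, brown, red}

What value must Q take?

red

K and P between them cover only {green, purple} — a naked pair. Remove those values from J, N, O.
L and M between them cover only {brown, orange} — a naked pair. Remove those values from J, N, O, Q.
J must be yellow (only option left). So N can't be yellow.
N has just one choice, so N = black. Strike black from Q.
So Q = red.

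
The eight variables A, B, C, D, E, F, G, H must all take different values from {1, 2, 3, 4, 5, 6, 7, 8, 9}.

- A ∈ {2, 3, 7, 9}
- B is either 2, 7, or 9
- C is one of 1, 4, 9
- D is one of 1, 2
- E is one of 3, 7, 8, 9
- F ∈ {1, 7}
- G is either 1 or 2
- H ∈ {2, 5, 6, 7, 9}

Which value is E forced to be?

8

The 2 variables D and G are confined to {1, 2}, which locks those values in; drop them from A, B, C, F, H.
F must be 7 (only option left). Remove 7 from A, B, E, H.
B must be 9 (only option left). Eliminate 9 elsewhere: A, C, E, H.
C has just one choice, so C = 4.
A's domain is down to {3}, so A = 3. So E can't be 3.
So E = 8.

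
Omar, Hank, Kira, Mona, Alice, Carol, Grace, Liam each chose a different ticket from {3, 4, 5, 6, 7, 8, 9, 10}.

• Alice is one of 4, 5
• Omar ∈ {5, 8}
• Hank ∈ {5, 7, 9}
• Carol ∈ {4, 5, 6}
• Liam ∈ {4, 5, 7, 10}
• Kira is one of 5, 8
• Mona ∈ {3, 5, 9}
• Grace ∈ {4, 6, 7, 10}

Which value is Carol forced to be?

The 8 variables together cover exactly {3, 4, 5, 6, 7, 8, 9, 10} — 8 values for 8 variables — and 3 appears only in Mona's list, so Mona = 3.
The 7 still-open variables together cover exactly {4, 5, 6, 7, 8, 9, 10} — 7 values for 7 variables — and 9 appears only in Hank's list, so Hank = 9.
Omar and Kira share exactly the 2 values {5, 8}; by pigeonhole those values go to them, so strike 5, 8 from Alice, Carol, Liam.
Alice's domain is down to {4}, so Alice = 4. Strike 4 from Carol, Grace, Liam.
So Carol = 6.

6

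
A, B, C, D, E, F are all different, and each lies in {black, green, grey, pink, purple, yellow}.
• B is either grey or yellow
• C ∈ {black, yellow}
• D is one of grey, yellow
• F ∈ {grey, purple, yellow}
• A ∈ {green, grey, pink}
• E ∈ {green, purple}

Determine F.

The 6 variables draw from only 6 values {black, green, grey, pink, purple, yellow}, so each is used; only C can be black, hence C = black.
The 5 still-open variables together cover exactly {green, grey, pink, purple, yellow} — 5 values for 5 variables — and pink appears only in A's list, so A = pink.
The 4 still-open variables together cover exactly {green, grey, purple, yellow} — 4 values for 4 variables — and green appears only in E's list, so E = green.
The 3 still-open variables together cover exactly {grey, purple, yellow} — 3 values for 3 variables — and purple appears only in F's list, so F = purple.

purple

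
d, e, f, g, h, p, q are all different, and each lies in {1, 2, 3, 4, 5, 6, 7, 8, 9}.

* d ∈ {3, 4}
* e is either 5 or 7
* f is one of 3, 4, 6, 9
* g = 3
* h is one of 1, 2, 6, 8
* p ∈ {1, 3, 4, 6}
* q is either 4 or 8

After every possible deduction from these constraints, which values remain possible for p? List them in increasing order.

g has just one choice, so g = 3. Eliminate 3 elsewhere: d, f, p.
d's domain is down to {4}, so d = 4. Remove 4 from f, p, q.
q's domain is down to {8}, so q = 8. Eliminate 8 elsewhere: h.
No further eliminations apply; p can still be any of 1, 6.

1, 6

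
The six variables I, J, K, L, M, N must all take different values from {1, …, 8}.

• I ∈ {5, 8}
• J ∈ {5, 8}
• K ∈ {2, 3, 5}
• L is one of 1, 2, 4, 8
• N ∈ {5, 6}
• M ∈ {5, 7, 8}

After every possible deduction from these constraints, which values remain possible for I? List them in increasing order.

5, 8

I and J share exactly the 2 values {5, 8}; by pigeonhole those values go to them, so strike 5, 8 from K, L, M, N.
M has just one choice, so M = 7.
N has just one choice, so N = 6.
No further eliminations apply; I can still be any of 5, 8.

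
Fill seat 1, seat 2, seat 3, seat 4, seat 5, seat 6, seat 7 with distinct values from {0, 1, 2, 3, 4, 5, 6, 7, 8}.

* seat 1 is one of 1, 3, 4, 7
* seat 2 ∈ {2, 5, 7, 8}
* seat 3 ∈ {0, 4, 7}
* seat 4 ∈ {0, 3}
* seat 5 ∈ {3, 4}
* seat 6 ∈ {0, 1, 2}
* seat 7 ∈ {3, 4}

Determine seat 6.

2

The 2 variables seat 5 and seat 7 are confined to {3, 4}, which locks those values in; drop them from seat 1, seat 3, seat 4.
That leaves seat 4 = 0. Strike 0 from seat 3, seat 6.
That leaves seat 3 = 7. So seat 1, seat 2 can't be 7.
seat 1's domain is down to {1}, so seat 1 = 1. Eliminate 1 elsewhere: seat 6.
So seat 6 = 2.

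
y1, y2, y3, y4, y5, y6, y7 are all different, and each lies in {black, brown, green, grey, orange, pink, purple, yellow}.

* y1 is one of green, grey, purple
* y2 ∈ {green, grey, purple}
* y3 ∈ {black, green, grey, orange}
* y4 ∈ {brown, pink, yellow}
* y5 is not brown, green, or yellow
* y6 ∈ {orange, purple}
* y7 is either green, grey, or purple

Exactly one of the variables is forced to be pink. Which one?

y5

The 3 variables y1, y2, y7 are confined to {green, grey, purple}, which locks those values in; drop them from y3, y5, y6.
y6's domain is down to {orange}, so y6 = orange. Strike orange from y3, y5.
y3's domain is down to {black}, so y3 = black. Eliminate black elsewhere: y5.
So pink goes to y5.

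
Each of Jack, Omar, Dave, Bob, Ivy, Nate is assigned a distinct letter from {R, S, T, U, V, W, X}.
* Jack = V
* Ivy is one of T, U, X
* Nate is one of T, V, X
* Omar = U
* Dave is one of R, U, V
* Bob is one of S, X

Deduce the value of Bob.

Jack's domain is down to {V}, so Jack = V. Eliminate V elsewhere: Dave, Nate.
Omar must be U (only option left). Strike U from Dave, Ivy.
Dave's domain is down to {R}, so Dave = R.
The 3 still-open variables draw from only 3 values {S, T, X}, so each is used; only Bob can be S, hence Bob = S.

S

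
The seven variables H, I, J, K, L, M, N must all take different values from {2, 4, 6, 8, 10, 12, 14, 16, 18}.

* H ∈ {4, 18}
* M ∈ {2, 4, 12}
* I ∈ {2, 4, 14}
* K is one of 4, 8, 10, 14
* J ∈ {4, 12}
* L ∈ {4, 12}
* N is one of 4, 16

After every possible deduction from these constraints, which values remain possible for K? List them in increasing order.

J and L between them cover only {4, 12} — a naked pair. Remove those values from H, I, K, M, N.
H must be 18 (only option left).
That leaves M = 2. Strike 2 from I.
N's domain is down to {16}, so N = 16.
I must be 14 (only option left). Remove 14 from K.
No further eliminations apply; K can still be any of 8, 10.

8, 10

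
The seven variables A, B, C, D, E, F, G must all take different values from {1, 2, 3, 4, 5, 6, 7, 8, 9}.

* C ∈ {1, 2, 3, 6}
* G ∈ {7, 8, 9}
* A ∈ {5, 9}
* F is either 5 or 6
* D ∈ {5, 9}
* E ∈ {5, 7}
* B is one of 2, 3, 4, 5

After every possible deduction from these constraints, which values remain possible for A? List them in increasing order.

5, 9

The 2 variables A and D are confined to {5, 9}, which locks those values in; drop them from B, E, F, G.
E has just one choice, so E = 7. Remove 7 from G.
F has just one choice, so F = 6. So C can't be 6.
G must be 8 (only option left).
No further eliminations apply; A can still be any of 5, 9.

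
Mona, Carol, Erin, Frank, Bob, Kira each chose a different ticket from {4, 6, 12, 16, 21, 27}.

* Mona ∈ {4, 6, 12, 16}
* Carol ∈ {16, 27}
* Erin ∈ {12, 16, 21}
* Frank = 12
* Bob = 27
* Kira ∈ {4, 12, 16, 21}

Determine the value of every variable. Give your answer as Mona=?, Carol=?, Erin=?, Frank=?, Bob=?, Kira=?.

Mona=6, Carol=16, Erin=21, Frank=12, Bob=27, Kira=4

Frank has just one choice, so Frank = 12. Eliminate 12 elsewhere: Mona, Erin, Kira.
Bob must be 27 (only option left). Remove 27 from Carol.
Carol must be 16 (only option left). So Mona, Erin, Kira can't be 16.
Erin must be 21 (only option left). So Kira can't be 21.
Kira must be 4 (only option left). So Mona can't be 4.
Mona's domain is down to {6}, so Mona = 6.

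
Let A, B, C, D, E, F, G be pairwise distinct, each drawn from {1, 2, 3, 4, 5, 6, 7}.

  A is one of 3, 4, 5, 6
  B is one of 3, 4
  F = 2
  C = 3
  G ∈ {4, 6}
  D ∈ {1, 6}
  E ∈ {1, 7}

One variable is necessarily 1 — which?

C has just one choice, so C = 3. Strike 3 from A, B.
That leaves F = 2.
That leaves B = 4. Eliminate 4 elsewhere: A, G.
G must be 6 (only option left). Remove 6 from A, D.
So 1 goes to D.

D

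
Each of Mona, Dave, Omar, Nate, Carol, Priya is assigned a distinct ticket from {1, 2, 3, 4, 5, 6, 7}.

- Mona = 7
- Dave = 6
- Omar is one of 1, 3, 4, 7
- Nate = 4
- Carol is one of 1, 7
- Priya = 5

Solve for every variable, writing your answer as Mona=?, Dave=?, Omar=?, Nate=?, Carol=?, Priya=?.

Mona must be 7 (only option left). So Omar, Carol can't be 7.
Dave must be 6 (only option left).
Nate's domain is down to {4}, so Nate = 4. Eliminate 4 elsewhere: Omar.
Carol must be 1 (only option left). So Omar can't be 1.
Priya has just one choice, so Priya = 5.
Omar must be 3 (only option left).

Mona=7, Dave=6, Omar=3, Nate=4, Carol=1, Priya=5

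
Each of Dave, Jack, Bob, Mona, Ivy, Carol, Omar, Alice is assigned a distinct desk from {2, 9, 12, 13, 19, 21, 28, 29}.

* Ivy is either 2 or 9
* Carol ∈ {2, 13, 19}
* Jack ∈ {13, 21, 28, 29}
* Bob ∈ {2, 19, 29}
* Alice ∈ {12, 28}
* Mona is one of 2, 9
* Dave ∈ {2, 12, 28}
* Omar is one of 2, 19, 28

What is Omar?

Among the 8 variables, 21 fits only Jack (and all 8 values in {2, 9, 12, 13, 19, 21, 28, 29} must be used), so Jack = 21.
Among the 7 still-open variables, 13 fits only Carol (and all 7 values in {2, 9, 12, 13, 19, 28, 29} must be used), so Carol = 13.
The 6 still-open variables together cover exactly {2, 9, 12, 19, 28, 29} — 6 values for 6 variables — and 29 appears only in Bob's list, so Bob = 29.
The 5 still-open variables together cover exactly {2, 9, 12, 19, 28} — 5 values for 5 variables — and 19 appears only in Omar's list, so Omar = 19.

19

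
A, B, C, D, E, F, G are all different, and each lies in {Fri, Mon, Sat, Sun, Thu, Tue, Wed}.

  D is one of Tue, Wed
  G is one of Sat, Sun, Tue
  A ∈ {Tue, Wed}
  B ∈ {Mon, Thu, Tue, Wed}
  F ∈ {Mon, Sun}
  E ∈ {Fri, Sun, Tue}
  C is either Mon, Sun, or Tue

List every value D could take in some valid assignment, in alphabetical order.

Tue, Wed

The 7 variables together cover exactly {Fri, Mon, Sat, Sun, Thu, Tue, Wed} — 7 values for 7 variables — and Fri appears only in E's list, so E = Fri.
The 6 still-open variables draw from only 6 values {Mon, Sat, Sun, Thu, Tue, Wed}, so each is used; only G can be Sat, hence G = Sat.
The 5 still-open variables together cover exactly {Mon, Sun, Thu, Tue, Wed} — 5 values for 5 variables — and Thu appears only in B's list, so B = Thu.
A and D between them cover only {Tue, Wed} — a naked pair. Remove those values from C.
No further eliminations apply; D can still be any of Tue, Wed.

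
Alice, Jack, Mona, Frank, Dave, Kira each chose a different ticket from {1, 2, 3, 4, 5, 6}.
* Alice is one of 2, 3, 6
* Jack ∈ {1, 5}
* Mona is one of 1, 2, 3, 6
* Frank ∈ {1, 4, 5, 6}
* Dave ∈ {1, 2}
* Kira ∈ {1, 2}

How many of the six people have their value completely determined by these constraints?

The 6 variables draw from only 6 values {1, 2, 3, 4, 5, 6}, so each is used; only Frank can be 4, hence Frank = 4.
Among the 5 still-open variables, 5 fits only Jack (and all 5 values in {1, 2, 3, 5, 6} must be used), so Jack = 5.
The 2 variables Dave and Kira are confined to {1, 2}, which locks those values in; drop them from Alice, Mona.
Determined: Jack=5, Frank=4. The other people each still have more than one consistent value. That makes 2.

2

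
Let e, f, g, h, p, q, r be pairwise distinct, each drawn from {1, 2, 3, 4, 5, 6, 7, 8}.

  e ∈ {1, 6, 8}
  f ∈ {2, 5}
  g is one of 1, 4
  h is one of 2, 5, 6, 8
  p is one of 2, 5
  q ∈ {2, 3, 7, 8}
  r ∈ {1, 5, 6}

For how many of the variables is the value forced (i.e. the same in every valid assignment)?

The 2 variables f and p are confined to {2, 5}, which locks those values in; drop them from h, q, r.
The 3 variables e, h, r are confined to {1, 6, 8}, which locks those values in; drop them from g, q.
g's domain is down to {4}, so g = 4.
Determined: g=4. The other variables each still have more than one consistent value. That makes 1.

1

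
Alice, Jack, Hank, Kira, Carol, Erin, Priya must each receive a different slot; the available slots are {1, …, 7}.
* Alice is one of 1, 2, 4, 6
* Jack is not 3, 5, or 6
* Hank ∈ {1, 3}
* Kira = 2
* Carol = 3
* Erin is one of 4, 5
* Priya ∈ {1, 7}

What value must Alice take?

6

Kira has just one choice, so Kira = 2. Strike 2 from Alice, Jack.
That leaves Carol = 3. Remove 3 from Hank.
That leaves Hank = 1. So Alice, Jack, Priya can't be 1.
That leaves Priya = 7. So Jack can't be 7.
Jack's domain is down to {4}, so Jack = 4. Strike 4 from Alice, Erin.
So Alice = 6.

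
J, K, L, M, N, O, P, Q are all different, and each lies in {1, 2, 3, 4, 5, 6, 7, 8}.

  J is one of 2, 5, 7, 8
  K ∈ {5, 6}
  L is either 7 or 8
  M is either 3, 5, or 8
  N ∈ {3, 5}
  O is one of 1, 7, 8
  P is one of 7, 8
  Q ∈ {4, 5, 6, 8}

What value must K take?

The 8 variables together cover exactly {1, 2, 3, 4, 5, 6, 7, 8} — 8 values for 8 variables — and 1 appears only in O's list, so O = 1.
The 7 still-open variables together cover exactly {2, 3, 4, 5, 6, 7, 8} — 7 values for 7 variables — and 2 appears only in J's list, so J = 2.
Among the 6 still-open variables, 4 fits only Q (and all 6 values in {3, 4, 5, 6, 7, 8} must be used), so Q = 4.
Among the 5 still-open variables, 6 fits only K (and all 5 values in {3, 5, 6, 7, 8} must be used), so K = 6.

6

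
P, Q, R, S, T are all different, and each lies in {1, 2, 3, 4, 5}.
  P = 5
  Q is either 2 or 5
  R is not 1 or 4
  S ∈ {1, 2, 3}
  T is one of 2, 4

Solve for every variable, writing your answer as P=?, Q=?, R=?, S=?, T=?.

P must be 5 (only option left). Eliminate 5 elsewhere: Q, R.
That leaves Q = 2. So R, S, T can't be 2.
R has just one choice, so R = 3. Eliminate 3 elsewhere: S.
That leaves S = 1.
T has just one choice, so T = 4.

P=5, Q=2, R=3, S=1, T=4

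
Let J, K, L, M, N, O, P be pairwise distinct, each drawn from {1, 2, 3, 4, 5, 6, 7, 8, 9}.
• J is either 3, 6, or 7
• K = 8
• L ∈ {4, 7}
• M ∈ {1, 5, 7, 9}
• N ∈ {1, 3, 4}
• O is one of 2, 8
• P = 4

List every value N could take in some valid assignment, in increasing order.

1, 3

K must be 8 (only option left). Remove 8 from O.
That leaves O = 2.
That leaves P = 4. Strike 4 from L, N.
L has just one choice, so L = 7. Remove 7 from J, M.
No further eliminations apply; N can still be any of 1, 3.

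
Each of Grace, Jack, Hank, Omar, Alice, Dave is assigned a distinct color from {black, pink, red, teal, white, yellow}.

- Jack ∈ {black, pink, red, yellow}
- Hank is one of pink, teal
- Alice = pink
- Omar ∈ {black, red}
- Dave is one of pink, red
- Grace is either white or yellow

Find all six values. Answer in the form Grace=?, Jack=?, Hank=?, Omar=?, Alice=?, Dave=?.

Alice must be pink (only option left). Strike pink from Jack, Hank, Dave.
That leaves Dave = red. So Jack, Omar can't be red.
Hank has just one choice, so Hank = teal.
Omar has just one choice, so Omar = black. Strike black from Jack.
Jack has just one choice, so Jack = yellow. So Grace can't be yellow.
Grace's domain is down to {white}, so Grace = white.

Grace=white, Jack=yellow, Hank=teal, Omar=black, Alice=pink, Dave=red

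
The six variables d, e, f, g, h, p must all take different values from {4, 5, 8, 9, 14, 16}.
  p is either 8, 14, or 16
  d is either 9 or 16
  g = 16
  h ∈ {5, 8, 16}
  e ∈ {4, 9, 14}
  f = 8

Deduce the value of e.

4

f's domain is down to {8}, so f = 8. Eliminate 8 elsewhere: h, p.
That leaves g = 16. Remove 16 from d, h, p.
h's domain is down to {5}, so h = 5.
That leaves p = 14. Strike 14 from e.
d has just one choice, so d = 9. Eliminate 9 elsewhere: e.
So e = 4.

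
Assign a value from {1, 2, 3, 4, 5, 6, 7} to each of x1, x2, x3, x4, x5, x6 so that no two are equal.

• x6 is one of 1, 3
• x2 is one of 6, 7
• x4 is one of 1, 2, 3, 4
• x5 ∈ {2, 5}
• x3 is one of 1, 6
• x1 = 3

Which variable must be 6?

x3

x1's domain is down to {3}, so x1 = 3. Eliminate 3 elsewhere: x4, x6.
x6 has just one choice, so x6 = 1. Remove 1 from x3, x4.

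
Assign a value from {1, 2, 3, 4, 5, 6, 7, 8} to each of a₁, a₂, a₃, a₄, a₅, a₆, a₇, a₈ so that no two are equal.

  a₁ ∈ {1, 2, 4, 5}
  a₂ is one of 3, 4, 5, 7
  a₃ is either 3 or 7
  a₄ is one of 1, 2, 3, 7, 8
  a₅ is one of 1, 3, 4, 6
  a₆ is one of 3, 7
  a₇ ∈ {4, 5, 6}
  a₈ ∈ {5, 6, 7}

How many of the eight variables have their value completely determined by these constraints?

The 8 variables together cover exactly {1, 2, 3, 4, 5, 6, 7, 8} — 8 values for 8 variables — and 8 appears only in a₄'s list, so a₄ = 8.
The 7 still-open variables draw from only 7 values {1, 2, 3, 4, 5, 6, 7}, so each is used; only a₁ can be 2, hence a₁ = 2.
The 6 still-open variables together cover exactly {1, 3, 4, 5, 6, 7} — 6 values for 6 variables — and 1 appears only in a₅'s list, so a₅ = 1.
The 2 variables a₃ and a₆ are confined to {3, 7}, which locks those values in; drop them from a₂, a₈.
Determined: a₁=2, a₄=8, a₅=1. The other variables each still have more than one consistent value. That makes 3.

3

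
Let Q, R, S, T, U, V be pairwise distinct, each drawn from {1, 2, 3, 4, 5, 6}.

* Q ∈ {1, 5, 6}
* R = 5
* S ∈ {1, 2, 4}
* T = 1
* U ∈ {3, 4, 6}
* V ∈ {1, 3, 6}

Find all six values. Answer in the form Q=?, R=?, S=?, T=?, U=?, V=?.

R must be 5 (only option left). Strike 5 from Q.
T has just one choice, so T = 1. Eliminate 1 elsewhere: Q, S, V.
Q's domain is down to {6}, so Q = 6. So U, V can't be 6.
V has just one choice, so V = 3. Strike 3 from U.
That leaves U = 4. Eliminate 4 elsewhere: S.
That leaves S = 2.

Q=6, R=5, S=2, T=1, U=4, V=3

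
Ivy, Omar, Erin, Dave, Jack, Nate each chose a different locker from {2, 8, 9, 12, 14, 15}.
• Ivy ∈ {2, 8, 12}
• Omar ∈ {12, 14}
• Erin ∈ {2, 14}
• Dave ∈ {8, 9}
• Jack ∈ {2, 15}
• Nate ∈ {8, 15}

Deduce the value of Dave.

9

The 6 variables together cover exactly {2, 8, 9, 12, 14, 15} — 6 values for 6 variables — and 9 appears only in Dave's list, so Dave = 9.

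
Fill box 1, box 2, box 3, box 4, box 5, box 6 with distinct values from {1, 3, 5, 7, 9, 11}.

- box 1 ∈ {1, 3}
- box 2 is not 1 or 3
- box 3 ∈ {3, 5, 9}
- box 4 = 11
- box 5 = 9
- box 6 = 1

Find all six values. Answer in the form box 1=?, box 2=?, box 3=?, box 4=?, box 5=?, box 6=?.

box 1=3, box 2=7, box 3=5, box 4=11, box 5=9, box 6=1

box 4 must be 11 (only option left). So box 2 can't be 11.
box 5 must be 9 (only option left). Strike 9 from box 2, box 3.
box 6 has just one choice, so box 6 = 1. Strike 1 from box 1.
box 1's domain is down to {3}, so box 1 = 3. So box 3 can't be 3.
That leaves box 3 = 5. So box 2 can't be 5.
box 2 has just one choice, so box 2 = 7.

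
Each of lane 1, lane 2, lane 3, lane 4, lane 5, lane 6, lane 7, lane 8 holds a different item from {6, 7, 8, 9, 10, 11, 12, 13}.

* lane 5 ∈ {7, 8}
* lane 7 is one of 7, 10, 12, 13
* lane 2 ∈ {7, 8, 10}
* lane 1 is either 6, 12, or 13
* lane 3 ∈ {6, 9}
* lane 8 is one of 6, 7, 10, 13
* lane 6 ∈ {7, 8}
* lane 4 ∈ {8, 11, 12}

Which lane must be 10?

lane 2

Among the 8 variables, 9 fits only lane 3 (and all 8 values in {6, 7, 8, 9, 10, 11, 12, 13} must be used), so lane 3 = 9.
The 7 still-open variables together cover exactly {6, 7, 8, 10, 11, 12, 13} — 7 values for 7 variables — and 11 appears only in lane 4's list, so lane 4 = 11.
lane 5 and lane 6 share exactly the 2 values {7, 8}; by pigeonhole those values go to them, so strike 7, 8 from lane 2, lane 7, lane 8.
So 10 goes to lane 2.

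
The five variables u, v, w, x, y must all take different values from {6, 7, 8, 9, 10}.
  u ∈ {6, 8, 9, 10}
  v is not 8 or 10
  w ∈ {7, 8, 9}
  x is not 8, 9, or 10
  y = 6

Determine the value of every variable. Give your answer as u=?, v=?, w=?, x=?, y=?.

y must be 6 (only option left). Eliminate 6 elsewhere: u, v, x.
x's domain is down to {7}, so x = 7. Remove 7 from v, w.
v must be 9 (only option left). Eliminate 9 elsewhere: u, w.
w's domain is down to {8}, so w = 8. So u can't be 8.
u has just one choice, so u = 10.

u=10, v=9, w=8, x=7, y=6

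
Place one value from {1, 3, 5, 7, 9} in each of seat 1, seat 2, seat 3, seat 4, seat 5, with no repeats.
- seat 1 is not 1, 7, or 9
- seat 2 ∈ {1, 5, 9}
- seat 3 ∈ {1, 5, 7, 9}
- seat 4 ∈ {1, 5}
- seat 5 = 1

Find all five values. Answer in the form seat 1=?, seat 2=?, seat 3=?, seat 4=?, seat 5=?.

seat 1=3, seat 2=9, seat 3=7, seat 4=5, seat 5=1

seat 5's domain is down to {1}, so seat 5 = 1. Eliminate 1 elsewhere: seat 2, seat 3, seat 4.
seat 4 has just one choice, so seat 4 = 5. Eliminate 5 elsewhere: seat 1, seat 2, seat 3.
seat 1's domain is down to {3}, so seat 1 = 3.
seat 2 must be 9 (only option left). Strike 9 from seat 3.
seat 3 must be 7 (only option left).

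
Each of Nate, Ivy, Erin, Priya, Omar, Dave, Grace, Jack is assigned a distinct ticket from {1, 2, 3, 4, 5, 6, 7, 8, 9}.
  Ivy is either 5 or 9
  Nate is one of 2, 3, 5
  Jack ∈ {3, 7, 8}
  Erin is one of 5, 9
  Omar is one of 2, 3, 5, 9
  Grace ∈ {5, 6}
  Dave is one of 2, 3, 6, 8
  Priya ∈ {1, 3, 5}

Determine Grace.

6

Among the 8 variables, 1 fits only Priya (and all 8 values in {1, 2, 3, 5, 6, 7, 8, 9} must be used), so Priya = 1.
The 7 still-open variables together cover exactly {2, 3, 5, 6, 7, 8, 9} — 7 values for 7 variables — and 7 appears only in Jack's list, so Jack = 7.
Among the 6 still-open variables, 8 fits only Dave (and all 6 values in {2, 3, 5, 6, 8, 9} must be used), so Dave = 8.
The 5 still-open variables draw from only 5 values {2, 3, 5, 6, 9}, so each is used; only Grace can be 6, hence Grace = 6.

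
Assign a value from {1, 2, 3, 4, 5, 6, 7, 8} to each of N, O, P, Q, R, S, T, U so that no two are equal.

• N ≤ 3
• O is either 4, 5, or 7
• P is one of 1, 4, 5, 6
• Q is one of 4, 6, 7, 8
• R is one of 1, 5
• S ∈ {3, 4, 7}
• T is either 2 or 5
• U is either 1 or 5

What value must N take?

The 8 variables draw from only 8 values {1, 2, 3, 4, 5, 6, 7, 8}, so each is used; only Q can be 8, hence Q = 8.
The 7 still-open variables draw from only 7 values {1, 2, 3, 4, 5, 6, 7}, so each is used; only P can be 6, hence P = 6.
R and U share exactly the 2 values {1, 5}; by pigeonhole those values go to them, so strike 1, 5 from N, O, T.
T has just one choice, so T = 2. Remove 2 from N.
So N = 3.

3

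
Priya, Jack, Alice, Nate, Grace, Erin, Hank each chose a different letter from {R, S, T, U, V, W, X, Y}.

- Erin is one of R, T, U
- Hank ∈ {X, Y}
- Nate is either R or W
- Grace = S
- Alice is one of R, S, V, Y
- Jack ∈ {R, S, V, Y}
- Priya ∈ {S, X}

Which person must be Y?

Grace's domain is down to {S}, so Grace = S. So Priya, Jack, Alice can't be S.
Priya has just one choice, so Priya = X. Remove X from Hank.
So Y goes to Hank.

Hank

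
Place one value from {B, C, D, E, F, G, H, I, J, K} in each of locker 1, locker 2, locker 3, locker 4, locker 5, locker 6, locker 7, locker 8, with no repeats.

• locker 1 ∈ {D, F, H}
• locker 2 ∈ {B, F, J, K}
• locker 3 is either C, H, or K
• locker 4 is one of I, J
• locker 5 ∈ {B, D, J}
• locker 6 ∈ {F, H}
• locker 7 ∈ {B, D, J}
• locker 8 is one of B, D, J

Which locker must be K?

Among the 8 variables, C fits only locker 3 (and all 8 values in {B, C, D, F, H, I, J, K} must be used), so locker 3 = C.
The 7 still-open variables together cover exactly {B, D, F, H, I, J, K} — 7 values for 7 variables — and I appears only in locker 4's list, so locker 4 = I.
The 6 still-open variables together cover exactly {B, D, F, H, J, K} — 6 values for 6 variables — and K appears only in locker 2's list, so locker 2 = K.

locker 2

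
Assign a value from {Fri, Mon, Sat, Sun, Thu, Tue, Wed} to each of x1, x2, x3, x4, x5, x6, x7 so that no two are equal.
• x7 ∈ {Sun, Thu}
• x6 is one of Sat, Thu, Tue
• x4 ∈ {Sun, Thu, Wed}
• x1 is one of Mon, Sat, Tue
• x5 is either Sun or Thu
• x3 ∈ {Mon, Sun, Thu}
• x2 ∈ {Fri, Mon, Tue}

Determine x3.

Among the 7 variables, Fri fits only x2 (and all 7 values in {Fri, Mon, Sat, Sun, Thu, Tue, Wed} must be used), so x2 = Fri.
The 6 still-open variables draw from only 6 values {Mon, Sat, Sun, Thu, Tue, Wed}, so each is used; only x4 can be Wed, hence x4 = Wed.
x5 and x7 between them cover only {Sun, Thu} — a naked pair. Remove those values from x3, x6.
So x3 = Mon.

Mon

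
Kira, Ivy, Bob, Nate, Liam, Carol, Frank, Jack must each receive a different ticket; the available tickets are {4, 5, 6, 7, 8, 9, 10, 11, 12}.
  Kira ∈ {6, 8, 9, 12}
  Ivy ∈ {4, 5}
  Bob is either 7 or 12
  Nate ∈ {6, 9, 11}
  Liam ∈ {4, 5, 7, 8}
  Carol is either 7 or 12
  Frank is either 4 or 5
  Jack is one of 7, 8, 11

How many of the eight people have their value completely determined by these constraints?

Ivy and Frank share exactly the 2 values {4, 5}; by pigeonhole those values go to them, so strike 4, 5 from Liam.
Bob and Carol between them cover only {7, 12} — a naked pair. Remove those values from Kira, Liam, Jack.
Liam has just one choice, so Liam = 8. Eliminate 8 elsewhere: Kira, Jack.
Jack must be 11 (only option left). Strike 11 from Nate.
Determined: Liam=8, Jack=11. The other people each still have more than one consistent value. That makes 2.

2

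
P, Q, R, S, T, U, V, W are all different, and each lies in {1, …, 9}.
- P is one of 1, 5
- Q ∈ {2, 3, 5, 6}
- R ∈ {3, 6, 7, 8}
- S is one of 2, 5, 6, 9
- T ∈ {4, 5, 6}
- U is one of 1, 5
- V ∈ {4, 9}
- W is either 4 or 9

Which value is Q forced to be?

3

P and U share exactly the 2 values {1, 5}; by pigeonhole those values go to them, so strike 1, 5 from Q, S, T.
The 2 variables V and W are confined to {4, 9}, which locks those values in; drop them from S, T.
T's domain is down to {6}, so T = 6. Strike 6 from Q, R, S.
S's domain is down to {2}, so S = 2. So Q can't be 2.
So Q = 3.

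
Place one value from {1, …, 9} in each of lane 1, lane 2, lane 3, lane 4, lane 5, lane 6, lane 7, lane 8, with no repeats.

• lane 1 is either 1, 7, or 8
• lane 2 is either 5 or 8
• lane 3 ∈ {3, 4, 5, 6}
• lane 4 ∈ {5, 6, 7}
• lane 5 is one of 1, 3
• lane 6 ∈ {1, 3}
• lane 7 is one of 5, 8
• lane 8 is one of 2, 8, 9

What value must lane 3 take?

The 2 variables lane 2 and lane 7 are confined to {5, 8}, which locks those values in; drop them from lane 1, lane 3, lane 4, lane 8.
lane 5 and lane 6 between them cover only {1, 3} — a naked pair. Remove those values from lane 1, lane 3.
lane 1 has just one choice, so lane 1 = 7. Eliminate 7 elsewhere: lane 4.
lane 4 has just one choice, so lane 4 = 6. Remove 6 from lane 3.
So lane 3 = 4.

4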